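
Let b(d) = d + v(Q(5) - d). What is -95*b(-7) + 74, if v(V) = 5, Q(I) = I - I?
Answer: 264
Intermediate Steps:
Q(I) = 0
b(d) = 5 + d (b(d) = d + 5 = 5 + d)
-95*b(-7) + 74 = -95*(5 - 7) + 74 = -95*(-2) + 74 = 190 + 74 = 264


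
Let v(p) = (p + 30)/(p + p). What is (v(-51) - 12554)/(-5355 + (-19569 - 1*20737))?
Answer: 426829/1552474 ≈ 0.27493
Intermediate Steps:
v(p) = (30 + p)/(2*p) (v(p) = (30 + p)/((2*p)) = (30 + p)*(1/(2*p)) = (30 + p)/(2*p))
(v(-51) - 12554)/(-5355 + (-19569 - 1*20737)) = ((½)*(30 - 51)/(-51) - 12554)/(-5355 + (-19569 - 1*20737)) = ((½)*(-1/51)*(-21) - 12554)/(-5355 + (-19569 - 20737)) = (7/34 - 12554)/(-5355 - 40306) = -426829/34/(-45661) = -426829/34*(-1/45661) = 426829/1552474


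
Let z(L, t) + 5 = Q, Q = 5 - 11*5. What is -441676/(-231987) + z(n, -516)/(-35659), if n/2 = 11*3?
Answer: 15762483769/8272424433 ≈ 1.9054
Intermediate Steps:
n = 66 (n = 2*(11*3) = 2*33 = 66)
Q = -50 (Q = 5 - 55 = -50)
z(L, t) = -55 (z(L, t) = -5 - 50 = -55)
-441676/(-231987) + z(n, -516)/(-35659) = -441676/(-231987) - 55/(-35659) = -441676*(-1/231987) - 55*(-1/35659) = 441676/231987 + 55/35659 = 15762483769/8272424433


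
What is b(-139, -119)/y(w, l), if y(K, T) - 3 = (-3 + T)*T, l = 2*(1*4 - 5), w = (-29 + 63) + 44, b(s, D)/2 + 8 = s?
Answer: -294/13 ≈ -22.615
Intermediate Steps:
b(s, D) = -16 + 2*s
w = 78 (w = 34 + 44 = 78)
l = -2 (l = 2*(4 - 5) = 2*(-1) = -2)
y(K, T) = 3 + T*(-3 + T) (y(K, T) = 3 + (-3 + T)*T = 3 + T*(-3 + T))
b(-139, -119)/y(w, l) = (-16 + 2*(-139))/(3 + (-2)² - 3*(-2)) = (-16 - 278)/(3 + 4 + 6) = -294/13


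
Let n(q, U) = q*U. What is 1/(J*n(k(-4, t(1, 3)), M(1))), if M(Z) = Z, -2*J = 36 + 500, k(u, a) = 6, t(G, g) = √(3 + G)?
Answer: -1/1608 ≈ -0.00062189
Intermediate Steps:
J = -268 (J = -(36 + 500)/2 = -½*536 = -268)
n(q, U) = U*q
1/(J*n(k(-4, t(1, 3)), M(1))) = 1/(-268*6) = 1/(-1608) = -1/1608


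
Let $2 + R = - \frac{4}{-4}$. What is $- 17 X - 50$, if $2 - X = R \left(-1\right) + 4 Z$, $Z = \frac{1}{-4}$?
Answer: $-84$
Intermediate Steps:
$Z = - \frac{1}{4} \approx -0.25$
$R = -1$ ($R = -2 - \frac{4}{-4} = -2 - -1 = -2 + 1 = -1$)
$X = 2$ ($X = 2 - \left(\left(-1\right) \left(-1\right) + 4 \left(- \frac{1}{4}\right)\right) = 2 - \left(1 - 1\right) = 2 - 0 = 2 + 0 = 2$)
$- 17 X - 50 = \left(-17\right) 2 - 50 = -34 - 50 = -84$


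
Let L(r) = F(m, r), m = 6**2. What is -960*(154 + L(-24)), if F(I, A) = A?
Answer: -124800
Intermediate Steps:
m = 36
L(r) = r
-960*(154 + L(-24)) = -960*(154 - 24) = -960*130 = -124800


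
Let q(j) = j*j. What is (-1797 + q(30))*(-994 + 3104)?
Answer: -1892670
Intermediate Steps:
q(j) = j**2
(-1797 + q(30))*(-994 + 3104) = (-1797 + 30**2)*(-994 + 3104) = (-1797 + 900)*2110 = -897*2110 = -1892670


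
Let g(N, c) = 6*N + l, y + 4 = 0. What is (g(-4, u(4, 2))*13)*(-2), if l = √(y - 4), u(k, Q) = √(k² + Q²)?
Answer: 624 - 52*I*√2 ≈ 624.0 - 73.539*I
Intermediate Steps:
y = -4 (y = -4 + 0 = -4)
u(k, Q) = √(Q² + k²)
l = 2*I*√2 (l = √(-4 - 4) = √(-8) = 2*I*√2 ≈ 2.8284*I)
g(N, c) = 6*N + 2*I*√2
(g(-4, u(4, 2))*13)*(-2) = ((6*(-4) + 2*I*√2)*13)*(-2) = ((-24 + 2*I*√2)*13)*(-2) = (-312 + 26*I*√2)*(-2) = 624 - 52*I*√2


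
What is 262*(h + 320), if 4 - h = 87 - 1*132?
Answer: 96678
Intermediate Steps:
h = 49 (h = 4 - (87 - 1*132) = 4 - (87 - 132) = 4 - 1*(-45) = 4 + 45 = 49)
262*(h + 320) = 262*(49 + 320) = 262*369 = 96678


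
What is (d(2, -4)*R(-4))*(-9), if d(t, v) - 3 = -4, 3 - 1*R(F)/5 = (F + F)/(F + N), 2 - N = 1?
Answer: 15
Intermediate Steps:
N = 1 (N = 2 - 1*1 = 2 - 1 = 1)
R(F) = 15 - 10*F/(1 + F) (R(F) = 15 - 5*(F + F)/(F + 1) = 15 - 5*2*F/(1 + F) = 15 - 10*F/(1 + F))
d(t, v) = -1 (d(t, v) = 3 - 4 = -1)
(d(2, -4)*R(-4))*(-9) = -5*(3 - 4)/(1 - 4)*(-9) = -5*(-1)/(-3)*(-9) = -5*(-1)*(-1)/3*(-9) = -1*5/3*(-9) = -5/3*(-9) = 15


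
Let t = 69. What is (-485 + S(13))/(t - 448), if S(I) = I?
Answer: 472/379 ≈ 1.2454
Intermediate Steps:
(-485 + S(13))/(t - 448) = (-485 + 13)/(69 - 448) = -472/(-379) = -472*(-1/379) = 472/379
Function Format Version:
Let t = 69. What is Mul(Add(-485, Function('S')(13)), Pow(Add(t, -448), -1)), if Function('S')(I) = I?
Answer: Rational(472, 379) ≈ 1.2454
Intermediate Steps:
Mul(Add(-485, Function('S')(13)), Pow(Add(t, -448), -1)) = Mul(Add(-485, 13), Pow(Add(69, -448), -1)) = Mul(-472, Pow(-379, -1)) = Mul(-472, Rational(-1, 379)) = Rational(472, 379)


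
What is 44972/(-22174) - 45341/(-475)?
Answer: 492014817/5266325 ≈ 93.427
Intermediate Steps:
44972/(-22174) - 45341/(-475) = 44972*(-1/22174) - 45341*(-1/475) = -22486/11087 + 45341/475 = 492014817/5266325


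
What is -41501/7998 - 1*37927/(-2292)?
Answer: 34703309/3055236 ≈ 11.359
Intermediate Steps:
-41501/7998 - 1*37927/(-2292) = -41501*1/7998 - 37927*(-1/2292) = -41501/7998 + 37927/2292 = 34703309/3055236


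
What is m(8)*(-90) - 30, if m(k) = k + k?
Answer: -1470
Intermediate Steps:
m(k) = 2*k
m(8)*(-90) - 30 = (2*8)*(-90) - 30 = 16*(-90) - 30 = -1440 - 30 = -1470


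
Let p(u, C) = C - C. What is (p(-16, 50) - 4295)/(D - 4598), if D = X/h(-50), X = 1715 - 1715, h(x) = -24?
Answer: 4295/4598 ≈ 0.93410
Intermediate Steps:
X = 0
p(u, C) = 0
D = 0 (D = 0/(-24) = 0*(-1/24) = 0)
(p(-16, 50) - 4295)/(D - 4598) = (0 - 4295)/(0 - 4598) = -4295/(-4598) = -4295*(-1/4598) = 4295/4598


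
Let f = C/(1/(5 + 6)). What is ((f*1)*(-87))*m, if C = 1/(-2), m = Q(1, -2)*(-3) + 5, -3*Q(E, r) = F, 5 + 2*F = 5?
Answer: 4785/2 ≈ 2392.5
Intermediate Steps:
F = 0 (F = -5/2 + (½)*5 = -5/2 + 5/2 = 0)
Q(E, r) = 0 (Q(E, r) = -⅓*0 = 0)
m = 5 (m = 0*(-3) + 5 = 0 + 5 = 5)
C = -½ ≈ -0.50000
f = -11/2 (f = -1/(2*(1/(5 + 6))) = -1/(2*(1/11)) = -1/(2*1/11) = -½*11 = -11/2 ≈ -5.5000)
((f*1)*(-87))*m = (-11/2*1*(-87))*5 = -11/2*(-87)*5 = (957/2)*5 = 4785/2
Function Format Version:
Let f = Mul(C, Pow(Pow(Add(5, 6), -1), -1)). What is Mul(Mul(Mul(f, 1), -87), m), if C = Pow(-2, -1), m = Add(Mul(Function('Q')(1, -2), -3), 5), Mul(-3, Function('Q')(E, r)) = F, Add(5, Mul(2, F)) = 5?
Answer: Rational(4785, 2) ≈ 2392.5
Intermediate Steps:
F = 0 (F = Add(Rational(-5, 2), Mul(Rational(1, 2), 5)) = Add(Rational(-5, 2), Rational(5, 2)) = 0)
Function('Q')(E, r) = 0 (Function('Q')(E, r) = Mul(Rational(-1, 3), 0) = 0)
m = 5 (m = Add(Mul(0, -3), 5) = Add(0, 5) = 5)
C = Rational(-1, 2) ≈ -0.50000
f = Rational(-11, 2) (f = Mul(Rational(-1, 2), Pow(Pow(Add(5, 6), -1), -1)) = Mul(Rational(-1, 2), Pow(Pow(11, -1), -1)) = Mul(Rational(-1, 2), Pow(Rational(1, 11), -1)) = Mul(Rational(-1, 2), 11) = Rational(-11, 2) ≈ -5.5000)
Mul(Mul(Mul(f, 1), -87), m) = Mul(Mul(Mul(Rational(-11, 2), 1), -87), 5) = Mul(Mul(Rational(-11, 2), -87), 5) = Mul(Rational(957, 2), 5) = Rational(4785, 2)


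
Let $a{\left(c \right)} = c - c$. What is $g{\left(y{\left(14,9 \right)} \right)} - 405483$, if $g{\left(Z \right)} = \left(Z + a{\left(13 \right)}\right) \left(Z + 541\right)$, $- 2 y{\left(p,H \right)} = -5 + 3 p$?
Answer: $- \frac{1660597}{4} \approx -4.1515 \cdot 10^{5}$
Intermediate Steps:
$a{\left(c \right)} = 0$
$y{\left(p,H \right)} = \frac{5}{2} - \frac{3 p}{2}$ ($y{\left(p,H \right)} = - \frac{-5 + 3 p}{2} = \frac{5}{2} - \frac{3 p}{2}$)
$g{\left(Z \right)} = Z \left(541 + Z\right)$ ($g{\left(Z \right)} = \left(Z + 0\right) \left(Z + 541\right) = Z \left(541 + Z\right)$)
$g{\left(y{\left(14,9 \right)} \right)} - 405483 = \left(\frac{5}{2} - 21\right) \left(541 + \left(\frac{5}{2} - 21\right)\right) - 405483 = - \frac{37 \left(541 - \frac{37}{2}\right)}{2} - 405483 = \left(- \frac{37}{2}\right) \frac{1045}{2} - 405483 = - \frac{38665}{4} - 405483 = - \frac{1660597}{4}$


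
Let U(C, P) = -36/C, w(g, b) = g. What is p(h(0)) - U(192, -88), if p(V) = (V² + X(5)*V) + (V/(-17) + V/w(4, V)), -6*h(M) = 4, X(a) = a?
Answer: -6925/2448 ≈ -2.8288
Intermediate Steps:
h(M) = -⅔ (h(M) = -⅙*4 = -⅔)
p(V) = V² + 353*V/68 (p(V) = (V² + 5*V) + (V/(-17) + V/4) = (V² + 5*V) + (V*(-1/17) + V*(¼)) = (V² + 5*V) + (-V/17 + V/4) = (V² + 5*V) + 13*V/68 = V² + 353*V/68)
p(h(0)) - U(192, -88) = (1/68)*(-⅔)*(353 + 68*(-⅔)) - (-36)/192 = (1/68)*(-⅔)*(353 - 136/3) - (-36)/192 = (1/68)*(-⅔)*(923/3) - 1*(-3/16) = -923/306 + 3/16 = -6925/2448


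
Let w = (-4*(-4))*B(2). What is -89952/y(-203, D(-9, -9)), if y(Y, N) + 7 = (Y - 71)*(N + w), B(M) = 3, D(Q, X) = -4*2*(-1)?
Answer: 29984/5117 ≈ 5.8597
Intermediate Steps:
D(Q, X) = 8 (D(Q, X) = -8*(-1) = 8)
w = 48 (w = -4*(-4)*3 = 16*3 = 48)
y(Y, N) = -7 + (-71 + Y)*(48 + N) (y(Y, N) = -7 + (Y - 71)*(N + 48) = -7 + (-71 + Y)*(48 + N))
-89952/y(-203, D(-9, -9)) = -89952/(-3415 - 71*8 + 48*(-203) + 8*(-203)) = -89952/(-3415 - 568 - 9744 - 1624) = -89952/(-15351) = -89952*(-1/15351) = 29984/5117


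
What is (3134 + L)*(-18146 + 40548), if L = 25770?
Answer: 647507408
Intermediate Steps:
(3134 + L)*(-18146 + 40548) = (3134 + 25770)*(-18146 + 40548) = 28904*22402 = 647507408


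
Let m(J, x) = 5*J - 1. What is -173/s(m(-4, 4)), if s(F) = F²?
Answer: -173/441 ≈ -0.39229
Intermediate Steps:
m(J, x) = -1 + 5*J
-173/s(m(-4, 4)) = -173/(-1 + 5*(-4))² = -173/(-1 - 20)² = -173/((-21)²) = -173/441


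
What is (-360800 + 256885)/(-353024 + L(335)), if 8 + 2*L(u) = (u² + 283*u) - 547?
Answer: 207830/499573 ≈ 0.41602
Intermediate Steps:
L(u) = -555/2 + u²/2 + 283*u/2 (L(u) = -4 + ((u² + 283*u) - 547)/2 = -4 + (-547 + u² + 283*u)/2 = -4 + (-547/2 + u²/2 + 283*u/2) = -555/2 + u²/2 + 283*u/2)
(-360800 + 256885)/(-353024 + L(335)) = (-360800 + 256885)/(-353024 + (-555/2 + (½)*335² + (283/2)*335)) = -103915/(-353024 + (-555/2 + (½)*112225 + 94805/2)) = -103915/(-353024 + (-555/2 + 112225/2 + 94805/2)) = -103915/(-353024 + 206475/2) = -103915/(-499573/2) = -103915*(-2/499573) = 207830/499573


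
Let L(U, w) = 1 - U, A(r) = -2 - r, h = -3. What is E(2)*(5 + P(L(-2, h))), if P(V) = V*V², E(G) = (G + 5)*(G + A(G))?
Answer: -448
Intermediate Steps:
E(G) = -10 - 2*G (E(G) = (G + 5)*(G + (-2 - G)) = (5 + G)*(-2) = -10 - 2*G)
P(V) = V³
E(2)*(5 + P(L(-2, h))) = (-10 - 2*2)*(5 + (1 - 1*(-2))³) = (-10 - 4)*(5 + (1 + 2)³) = -14*(5 + 3³) = -14*(5 + 27) = -14*32 = -448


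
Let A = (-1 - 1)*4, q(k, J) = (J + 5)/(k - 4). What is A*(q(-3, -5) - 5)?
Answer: 40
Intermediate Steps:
q(k, J) = (5 + J)/(-4 + k)
A = -8 (A = -2*4 = -8)
A*(q(-3, -5) - 5) = -8*((5 - 5)/(-4 - 3) - 5) = -8*(0/(-7) - 5) = -8*(-⅐*0 - 5) = -8*(0 - 5) = -8*(-5) = 40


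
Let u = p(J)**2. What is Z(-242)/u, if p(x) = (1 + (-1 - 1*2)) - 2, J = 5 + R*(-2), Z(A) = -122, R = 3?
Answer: -61/8 ≈ -7.6250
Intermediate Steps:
J = -1 (J = 5 + 3*(-2) = 5 - 6 = -1)
p(x) = -4 (p(x) = (1 + (-1 - 2)) - 2 = (1 - 3) - 2 = -2 - 2 = -4)
u = 16 (u = (-4)**2 = 16)
Z(-242)/u = -122/16 = -122*1/16 = -61/8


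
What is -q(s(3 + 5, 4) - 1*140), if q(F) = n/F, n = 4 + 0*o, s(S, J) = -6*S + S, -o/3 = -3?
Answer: 1/45 ≈ 0.022222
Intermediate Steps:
o = 9 (o = -3*(-3) = 9)
s(S, J) = -5*S
n = 4 (n = 4 + 0*9 = 4 + 0 = 4)
q(F) = 4/F
-q(s(3 + 5, 4) - 1*140) = -4/(-5*(3 + 5) - 1*140) = -4/(-5*8 - 140) = -4/(-40 - 140) = -4/(-180) = -4*(-1)/180 = -1*(-1/45) = 1/45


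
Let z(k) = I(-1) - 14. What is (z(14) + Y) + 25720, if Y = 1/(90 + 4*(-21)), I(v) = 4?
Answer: 154261/6 ≈ 25710.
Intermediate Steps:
Y = 1/6 (Y = 1/(90 - 84) = 1/6 ≈ 0.16667)
z(k) = -10 (z(k) = 4 - 14 = -10)
(z(14) + Y) + 25720 = (-10 + 1/6) + 25720 = -59/6 + 25720 = 154261/6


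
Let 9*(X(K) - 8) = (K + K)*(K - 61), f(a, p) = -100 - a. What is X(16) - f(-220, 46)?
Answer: -272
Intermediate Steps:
X(K) = 8 + 2*K*(-61 + K)/9 (X(K) = 8 + ((K + K)*(K - 61))/9 = 8 + ((2*K)*(-61 + K))/9 = 8 + (2*K*(-61 + K))/9 = 8 + 2*K*(-61 + K)/9)
X(16) - f(-220, 46) = (8 - 122/9*16 + (2/9)*16²) - (-100 - 1*(-220)) = (8 - 1952/9 + (2/9)*256) - (-100 + 220) = (8 - 1952/9 + 512/9) - 1*120 = -152 - 120 = -272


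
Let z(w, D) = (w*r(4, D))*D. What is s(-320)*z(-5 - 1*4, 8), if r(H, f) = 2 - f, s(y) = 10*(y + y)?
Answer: -2764800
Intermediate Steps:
s(y) = 20*y (s(y) = 10*(2*y) = 20*y)
z(w, D) = D*w*(2 - D) (z(w, D) = (w*(2 - D))*D = D*w*(2 - D))
s(-320)*z(-5 - 1*4, 8) = (20*(-320))*(8*(-5 - 1*4)*(2 - 1*8)) = -51200*(-5 - 4)*(2 - 8) = -51200*(-9)*(-6) = -6400*432 = -2764800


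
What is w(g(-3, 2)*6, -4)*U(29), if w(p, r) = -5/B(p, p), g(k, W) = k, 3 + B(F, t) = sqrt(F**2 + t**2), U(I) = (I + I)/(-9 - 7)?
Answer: 145/1704 + 145*sqrt(2)/284 ≈ 0.80714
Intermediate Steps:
U(I) = -I/8 (U(I) = (2*I)/(-16) = (2*I)*(-1/16) = -I/8)
B(F, t) = -3 + sqrt(F**2 + t**2)
w(p, r) = -5/(-3 + sqrt(2)*sqrt(p**2)) (w(p, r) = -5/(-3 + sqrt(p**2 + p**2)) = -5/(-3 + sqrt(2*p**2)) = -5/(-3 + sqrt(2)*sqrt(p**2)))
w(g(-3, 2)*6, -4)*U(29) = (-5/(-3 + sqrt(2)*sqrt((-3*6)**2)))*(-1/8*29) = -5/(-3 + sqrt(2)*sqrt((-18)**2))*(-29/8) = -5/(-3 + sqrt(2)*sqrt(324))*(-29/8) = -5/(-3 + sqrt(2)*18)*(-29/8) = -5/(-3 + 18*sqrt(2))*(-29/8) = 145/(8*(-3 + 18*sqrt(2)))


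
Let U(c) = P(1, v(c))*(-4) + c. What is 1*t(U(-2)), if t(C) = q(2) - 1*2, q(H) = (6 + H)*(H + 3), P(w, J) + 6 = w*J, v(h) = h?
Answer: 38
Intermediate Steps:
P(w, J) = -6 + J*w (P(w, J) = -6 + w*J = -6 + J*w)
U(c) = 24 - 3*c (U(c) = (-6 + c*1)*(-4) + c = (-6 + c)*(-4) + c = (24 - 4*c) + c = 24 - 3*c)
q(H) = (3 + H)*(6 + H) (q(H) = (6 + H)*(3 + H) = (3 + H)*(6 + H))
t(C) = 38 (t(C) = (18 + 2**2 + 9*2) - 1*2 = (18 + 4 + 18) - 2 = 40 - 2 = 38)
1*t(U(-2)) = 1*38 = 38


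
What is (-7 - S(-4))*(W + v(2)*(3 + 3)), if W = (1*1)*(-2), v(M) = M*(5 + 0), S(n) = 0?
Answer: -406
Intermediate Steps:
v(M) = 5*M (v(M) = M*5 = 5*M)
W = -2 (W = 1*(-2) = -2)
(-7 - S(-4))*(W + v(2)*(3 + 3)) = (-7 - 1*0)*(-2 + (5*2)*(3 + 3)) = (-7 + 0)*(-2 + 10*6) = -7*(-2 + 60) = -7*58 = -406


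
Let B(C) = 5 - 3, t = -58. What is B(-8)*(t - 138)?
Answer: -392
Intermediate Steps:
B(C) = 2
B(-8)*(t - 138) = 2*(-58 - 138) = 2*(-196) = -392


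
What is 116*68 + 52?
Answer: 7940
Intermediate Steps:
116*68 + 52 = 7888 + 52 = 7940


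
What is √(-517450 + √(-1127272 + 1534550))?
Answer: √(-517450 + √407278) ≈ 718.9*I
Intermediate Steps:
√(-517450 + √(-1127272 + 1534550)) = √(-517450 + √407278)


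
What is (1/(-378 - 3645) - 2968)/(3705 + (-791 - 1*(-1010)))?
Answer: -11940265/15786252 ≈ -0.75637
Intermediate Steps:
(1/(-378 - 3645) - 2968)/(3705 + (-791 - 1*(-1010))) = (1/(-4023) - 2968)/(3705 + (-791 + 1010)) = (-1/4023 - 2968)/(3705 + 219) = -11940265/4023/3924 = -11940265/4023*1/3924 = -11940265/15786252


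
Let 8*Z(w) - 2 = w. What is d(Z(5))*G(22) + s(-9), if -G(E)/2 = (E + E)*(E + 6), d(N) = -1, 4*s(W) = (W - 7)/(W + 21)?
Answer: 7391/3 ≈ 2463.7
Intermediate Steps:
s(W) = (-7 + W)/(4*(21 + W)) (s(W) = ((W - 7)/(W + 21))/4 = ((-7 + W)/(21 + W))/4 = (-7 + W)/(4*(21 + W)))
Z(w) = 1/4 + w/8
G(E) = -4*E*(6 + E) (G(E) = -2*(E + E)*(E + 6) = -2*2*E*(6 + E) = -4*E*(6 + E))
d(Z(5))*G(22) + s(-9) = -(-4)*22*(6 + 22) + (-7 - 9)/(4*(21 - 9)) = -(-4)*22*28 + (1/4)*(-16)/12 = -1*(-2464) + (1/4)*(1/12)*(-16) = 2464 - 1/3 = 7391/3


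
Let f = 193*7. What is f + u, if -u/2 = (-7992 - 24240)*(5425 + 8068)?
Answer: 869814103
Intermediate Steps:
f = 1351
u = 869812752 (u = -2*(-7992 - 24240)*(5425 + 8068) = -(-64464)*13493 = -2*(-434906376) = 869812752)
f + u = 1351 + 869812752 = 869814103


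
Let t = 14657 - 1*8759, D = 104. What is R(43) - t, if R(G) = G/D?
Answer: -613349/104 ≈ -5897.6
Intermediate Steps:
R(G) = G/104
t = 5898 (t = 14657 - 8759 = 5898)
R(43) - t = (1/104)*43 - 1*5898 = 43/104 - 5898 = -613349/104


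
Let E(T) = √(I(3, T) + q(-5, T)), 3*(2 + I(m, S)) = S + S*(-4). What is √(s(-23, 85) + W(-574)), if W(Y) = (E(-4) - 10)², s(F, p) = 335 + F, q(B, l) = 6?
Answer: 2*√(105 - 10*√2) ≈ 19.064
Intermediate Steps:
I(m, S) = -2 - S (I(m, S) = -2 + (S + S*(-4))/3 = -2 + (S - 4*S)/3 = -2 + (-3*S)/3 = -2 - S)
E(T) = √(4 - T) (E(T) = √((-2 - T) + 6) = √(4 - T))
W(Y) = (-10 + 2*√2)² (W(Y) = (√(4 - 1*(-4)) - 10)² = (√(4 + 4) - 10)² = (√8 - 10)² = (2*√2 - 10)² = (-10 + 2*√2)²)
√(s(-23, 85) + W(-574)) = √((335 - 23) + (108 - 40*√2)) = √(312 + (108 - 40*√2)) = √(420 - 40*√2)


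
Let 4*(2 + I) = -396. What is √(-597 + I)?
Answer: I*√698 ≈ 26.42*I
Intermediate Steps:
I = -101 (I = -2 + (¼)*(-396) = -2 - 99 = -101)
√(-597 + I) = √(-597 - 101) = √(-698) = I*√698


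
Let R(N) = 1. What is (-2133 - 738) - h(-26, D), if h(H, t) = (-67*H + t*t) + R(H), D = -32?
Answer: -5638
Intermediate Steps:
h(H, t) = 1 + t² - 67*H (h(H, t) = (-67*H + t*t) + 1 = (-67*H + t²) + 1 = (t² - 67*H) + 1 = 1 + t² - 67*H)
(-2133 - 738) - h(-26, D) = (-2133 - 738) - (1 + (-32)² - 67*(-26)) = -2871 - (1 + 1024 + 1742) = -2871 - 1*2767 = -2871 - 2767 = -5638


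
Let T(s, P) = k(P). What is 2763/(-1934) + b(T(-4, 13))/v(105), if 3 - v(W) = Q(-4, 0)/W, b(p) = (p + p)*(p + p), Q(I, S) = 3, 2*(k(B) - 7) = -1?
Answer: 428933/7736 ≈ 55.446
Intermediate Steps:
k(B) = 13/2 (k(B) = 7 + (1/2)*(-1) = 7 - 1/2 = 13/2)
T(s, P) = 13/2
b(p) = 4*p**2 (b(p) = (2*p)*(2*p) = 4*p**2)
v(W) = 3 - 3/W
2763/(-1934) + b(T(-4, 13))/v(105) = 2763/(-1934) + (4*(13/2)**2)/(3 - 3/105) = 2763*(-1/1934) + (4*(169/4))/(3 - 3*1/105) = -2763/1934 + 169/(3 - 1/35) = -2763/1934 + 169/(104/35) = -2763/1934 + 169*(35/104) = -2763/1934 + 455/8 = 428933/7736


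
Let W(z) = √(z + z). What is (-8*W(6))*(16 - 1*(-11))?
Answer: -432*√3 ≈ -748.25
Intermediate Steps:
W(z) = √2*√z (W(z) = √(2*z) = √2*√z)
(-8*W(6))*(16 - 1*(-11)) = (-8*√2*√6)*(16 - 1*(-11)) = (-16*√3)*(16 + 11) = -16*√3*27 = -432*√3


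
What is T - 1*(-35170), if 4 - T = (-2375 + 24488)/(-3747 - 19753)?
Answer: 826611113/23500 ≈ 35175.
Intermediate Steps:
T = 116113/23500 (T = 4 - (-2375 + 24488)/(-3747 - 19753) = 4 - 22113/(-23500) = 4 - 22113*(-1)/23500 = 4 - 1*(-22113/23500) = 4 + 22113/23500 = 116113/23500 ≈ 4.9410)
T - 1*(-35170) = 116113/23500 - 1*(-35170) = 116113/23500 + 35170 = 826611113/23500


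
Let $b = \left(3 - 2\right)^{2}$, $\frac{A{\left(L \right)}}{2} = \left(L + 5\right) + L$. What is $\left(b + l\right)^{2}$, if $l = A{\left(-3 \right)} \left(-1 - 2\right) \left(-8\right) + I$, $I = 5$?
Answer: $1764$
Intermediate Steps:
$A{\left(L \right)} = 10 + 4 L$ ($A{\left(L \right)} = 2 \left(\left(L + 5\right) + L\right) = 2 \left(\left(5 + L\right) + L\right) = 2 \left(5 + 2 L\right) = 10 + 4 L$)
$b = 1$ ($b = 1^{2} = 1$)
$l = -43$ ($l = \left(10 + 4 \left(-3\right)\right) \left(-1 - 2\right) \left(-8\right) + 5 = \left(10 - 12\right) \left(-3\right) \left(-8\right) + 5 = \left(-2\right) \left(-3\right) \left(-8\right) + 5 = 6 \left(-8\right) + 5 = -48 + 5 = -43$)
$\left(b + l\right)^{2} = \left(1 - 43\right)^{2} = \left(-42\right)^{2} = 1764$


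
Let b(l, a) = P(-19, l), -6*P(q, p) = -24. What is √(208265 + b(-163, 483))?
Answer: 3*√23141 ≈ 456.37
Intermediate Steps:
P(q, p) = 4 (P(q, p) = -⅙*(-24) = 4)
b(l, a) = 4
√(208265 + b(-163, 483)) = √(208265 + 4) = √208269 = 3*√23141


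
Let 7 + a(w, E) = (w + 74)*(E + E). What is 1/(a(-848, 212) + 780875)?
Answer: 1/452692 ≈ 2.2090e-6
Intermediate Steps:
a(w, E) = -7 + 2*E*(74 + w) (a(w, E) = -7 + (w + 74)*(E + E) = -7 + (74 + w)*(2*E) = -7 + 2*E*(74 + w))
1/(a(-848, 212) + 780875) = 1/((-7 + 148*212 + 2*212*(-848)) + 780875) = 1/((-7 + 31376 - 359552) + 780875) = 1/(-328183 + 780875) = 1/452692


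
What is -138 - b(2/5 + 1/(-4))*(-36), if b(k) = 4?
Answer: 6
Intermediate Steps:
-138 - b(2/5 + 1/(-4))*(-36) = -138 - 4*(-36) = -138 - 1*(-144) = -138 + 144 = 6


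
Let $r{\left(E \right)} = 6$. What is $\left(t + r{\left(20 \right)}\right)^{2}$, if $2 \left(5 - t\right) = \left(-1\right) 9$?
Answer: $\frac{961}{4} \approx 240.25$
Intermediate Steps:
$t = \frac{19}{2}$ ($t = 5 - \frac{\left(-1\right) 9}{2} = 5 - - \frac{9}{2} = 5 + \frac{9}{2} = \frac{19}{2} \approx 9.5$)
$\left(t + r{\left(20 \right)}\right)^{2} = \left(\frac{19}{2} + 6\right)^{2} = \left(\frac{31}{2}\right)^{2} = \frac{961}{4}$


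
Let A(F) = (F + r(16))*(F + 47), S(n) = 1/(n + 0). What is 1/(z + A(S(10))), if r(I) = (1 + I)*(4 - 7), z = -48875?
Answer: -100/5127239 ≈ -1.9504e-5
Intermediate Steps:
S(n) = 1/n
r(I) = -3 - 3*I (r(I) = (1 + I)*(-3) = -3 - 3*I)
A(F) = (-51 + F)*(47 + F) (A(F) = (F + (-3 - 3*16))*(F + 47) = (F + (-3 - 48))*(47 + F) = (F - 51)*(47 + F) = (-51 + F)*(47 + F))
1/(z + A(S(10))) = 1/(-48875 + (-2397 + (1/10)**2 - 4/10)) = 1/(-48875 + (-2397 + (1/10)**2 - 4*1/10)) = 1/(-48875 + (-2397 + 1/100 - 2/5)) = 1/(-48875 - 239739/100) = 1/(-5127239/100) = -100/5127239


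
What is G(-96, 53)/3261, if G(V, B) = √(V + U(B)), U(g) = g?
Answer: I*√43/3261 ≈ 0.0020109*I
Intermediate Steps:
G(V, B) = √(B + V) (G(V, B) = √(V + B) = √(B + V))
G(-96, 53)/3261 = √(53 - 96)/3261 = √(-43)*(1/3261) = (I*√43)*(1/3261) = I*√43/3261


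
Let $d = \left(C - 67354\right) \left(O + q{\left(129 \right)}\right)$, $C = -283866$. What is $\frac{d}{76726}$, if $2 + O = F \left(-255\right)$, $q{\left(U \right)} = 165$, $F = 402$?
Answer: $\frac{17973156670}{38363} \approx 4.685 \cdot 10^{5}$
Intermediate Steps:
$O = -102512$ ($O = -2 + 402 \left(-255\right) = -2 - 102510 = -102512$)
$d = 35946313340$ ($d = \left(-283866 - 67354\right) \left(-102512 + 165\right) = \left(-351220\right) \left(-102347\right) = 35946313340$)
$\frac{d}{76726} = \frac{35946313340}{76726} = 35946313340 \cdot \frac{1}{76726} = \frac{17973156670}{38363}$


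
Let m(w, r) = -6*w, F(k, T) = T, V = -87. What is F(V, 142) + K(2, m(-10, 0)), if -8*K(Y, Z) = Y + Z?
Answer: 537/4 ≈ 134.25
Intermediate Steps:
K(Y, Z) = -Y/8 - Z/8 (K(Y, Z) = -(Y + Z)/8 = -Y/8 - Z/8)
F(V, 142) + K(2, m(-10, 0)) = 142 + (-⅛*2 - (-3)*(-10)/4) = 142 + (-¼ - ⅛*60) = 142 + (-¼ - 15/2) = 142 - 31/4 = 537/4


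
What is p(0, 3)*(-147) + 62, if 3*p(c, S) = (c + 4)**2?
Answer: -722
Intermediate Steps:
p(c, S) = (4 + c)**2/3 (p(c, S) = (c + 4)**2/3 = (4 + c)**2/3)
p(0, 3)*(-147) + 62 = ((4 + 0)**2/3)*(-147) + 62 = ((1/3)*4**2)*(-147) + 62 = ((1/3)*16)*(-147) + 62 = (16/3)*(-147) + 62 = -784 + 62 = -722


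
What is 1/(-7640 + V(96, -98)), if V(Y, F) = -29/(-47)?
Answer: -47/359051 ≈ -0.00013090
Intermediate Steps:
V(Y, F) = 29/47 (V(Y, F) = -29*(-1/47) = 29/47)
1/(-7640 + V(96, -98)) = 1/(-7640 + 29/47) = 1/(-359051/47) = -47/359051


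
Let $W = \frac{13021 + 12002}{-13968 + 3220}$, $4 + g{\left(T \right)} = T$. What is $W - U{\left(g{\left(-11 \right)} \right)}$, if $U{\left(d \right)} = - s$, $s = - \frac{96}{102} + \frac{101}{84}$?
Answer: $- \frac{1982740}{959259} \approx -2.0669$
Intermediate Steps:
$g{\left(T \right)} = -4 + T$
$s = \frac{373}{1428}$ ($s = \left(-96\right) \frac{1}{102} + 101 \cdot \frac{1}{84} = - \frac{16}{17} + \frac{101}{84} = \frac{373}{1428} \approx 0.2612$)
$W = - \frac{25023}{10748}$ ($W = \frac{25023}{-10748} = 25023 \left(- \frac{1}{10748}\right) = - \frac{25023}{10748} \approx -2.3282$)
$U{\left(d \right)} = - \frac{373}{1428}$ ($U{\left(d \right)} = \left(-1\right) \frac{373}{1428} = - \frac{373}{1428}$)
$W - U{\left(g{\left(-11 \right)} \right)} = - \frac{25023}{10748} - - \frac{373}{1428} = - \frac{25023}{10748} + \frac{373}{1428} = - \frac{1982740}{959259}$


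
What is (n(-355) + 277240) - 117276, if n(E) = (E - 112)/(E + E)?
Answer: 113574907/710 ≈ 1.5996e+5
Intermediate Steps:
n(E) = (-112 + E)/(2*E) (n(E) = (-112 + E)/((2*E)) = (-112 + E)*(1/(2*E)) = (-112 + E)/(2*E))
(n(-355) + 277240) - 117276 = ((½)*(-112 - 355)/(-355) + 277240) - 117276 = ((½)*(-1/355)*(-467) + 277240) - 117276 = (467/710 + 277240) - 117276 = 196840867/710 - 117276 = 113574907/710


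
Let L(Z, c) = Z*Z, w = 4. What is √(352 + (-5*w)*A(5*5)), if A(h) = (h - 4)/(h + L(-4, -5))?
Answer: 2*√143623/41 ≈ 18.487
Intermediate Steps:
L(Z, c) = Z²
A(h) = (-4 + h)/(16 + h) (A(h) = (h - 4)/(h + (-4)²) = (-4 + h)/(h + 16) = (-4 + h)/(16 + h))
√(352 + (-5*w)*A(5*5)) = √(352 + (-5*4)*((-4 + 5*5)/(16 + 5*5))) = √(352 - 20*(-4 + 25)/(16 + 25)) = √(352 - 20*21/41) = √(352 - 420/41) = √(14012/41) = 2*√143623/41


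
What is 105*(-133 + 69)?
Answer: -6720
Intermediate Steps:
105*(-133 + 69) = 105*(-64) = -6720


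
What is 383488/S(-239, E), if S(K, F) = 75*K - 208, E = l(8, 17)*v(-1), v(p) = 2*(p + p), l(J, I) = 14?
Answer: -383488/18133 ≈ -21.149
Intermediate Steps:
v(p) = 4*p (v(p) = 2*(2*p) = 4*p)
E = -56 (E = 14*(4*(-1)) = 14*(-4) = -56)
S(K, F) = -208 + 75*K
383488/S(-239, E) = 383488/(-208 + 75*(-239)) = 383488/(-208 - 17925) = 383488/(-18133) = 383488*(-1/18133) = -383488/18133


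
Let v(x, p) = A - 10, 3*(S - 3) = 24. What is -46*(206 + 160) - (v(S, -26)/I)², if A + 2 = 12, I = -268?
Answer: -16836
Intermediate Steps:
S = 11 (S = 3 + (⅓)*24 = 3 + 8 = 11)
A = 10 (A = -2 + 12 = 10)
v(x, p) = 0 (v(x, p) = 10 - 10 = 0)
-46*(206 + 160) - (v(S, -26)/I)² = -46*(206 + 160) - (0/(-268))² = -46*366 - (0*(-1/268))² = -16836 - 1*0² = -16836 - 1*0 = -16836 + 0 = -16836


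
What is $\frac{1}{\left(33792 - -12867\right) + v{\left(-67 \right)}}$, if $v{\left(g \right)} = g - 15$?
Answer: $\frac{1}{46577} \approx 2.147 \cdot 10^{-5}$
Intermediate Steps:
$v{\left(g \right)} = -15 + g$ ($v{\left(g \right)} = g - 15 = -15 + g$)
$\frac{1}{\left(33792 - -12867\right) + v{\left(-67 \right)}} = \frac{1}{\left(33792 - -12867\right) - 82} = \frac{1}{\left(33792 + 12867\right) - 82} = \frac{1}{46659 - 82} = \frac{1}{46577}$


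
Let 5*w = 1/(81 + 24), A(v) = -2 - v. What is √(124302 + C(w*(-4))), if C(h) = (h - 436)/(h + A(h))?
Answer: √1372833042/105 ≈ 352.87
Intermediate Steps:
w = 1/525 (w = 1/(5*(81 + 24)) = (⅕)/105 = (⅕)*(1/105) = 1/525 ≈ 0.0019048)
C(h) = 218 - h/2 (C(h) = (h - 436)/(h + (-2 - h)) = (-436 + h)/(-2) = (-436 + h)*(-½) = 218 - h/2)
√(124302 + C(w*(-4))) = √(124302 + (218 - (-4)/1050)) = √(124302 + (218 - ½*(-4/525))) = √(124302 + (218 + 2/525)) = √(124302 + 114452/525) = √(65373002/525) = √1372833042/105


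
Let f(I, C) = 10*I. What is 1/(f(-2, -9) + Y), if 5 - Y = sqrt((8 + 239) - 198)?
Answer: -1/22 ≈ -0.045455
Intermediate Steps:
Y = -2 (Y = 5 - sqrt((8 + 239) - 198) = 5 - sqrt(247 - 198) = 5 - sqrt(49) = 5 - 1*7 = 5 - 7 = -2)
1/(f(-2, -9) + Y) = 1/(10*(-2) - 2) = 1/(-20 - 2) = 1/(-22) = -1/22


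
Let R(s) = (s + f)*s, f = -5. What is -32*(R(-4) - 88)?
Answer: 1664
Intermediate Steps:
R(s) = s*(-5 + s) (R(s) = (s - 5)*s = (-5 + s)*s = s*(-5 + s))
-32*(R(-4) - 88) = -32*(-4*(-5 - 4) - 88) = -32*(-4*(-9) - 88) = -32*(36 - 88) = -32*(-52) = 1664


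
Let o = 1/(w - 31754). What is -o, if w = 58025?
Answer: -1/26271 ≈ -3.8065e-5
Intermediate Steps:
o = 1/26271 (o = 1/(58025 - 31754) = 1/26271 ≈ 3.8065e-5)
-o = -1*1/26271 = -1/26271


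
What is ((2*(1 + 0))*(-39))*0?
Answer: 0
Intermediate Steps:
((2*(1 + 0))*(-39))*0 = ((2*1)*(-39))*0 = (2*(-39))*0 = -78*0 = 0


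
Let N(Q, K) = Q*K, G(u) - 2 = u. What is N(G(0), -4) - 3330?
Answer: -3338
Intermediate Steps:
G(u) = 2 + u
N(Q, K) = K*Q
N(G(0), -4) - 3330 = -4*(2 + 0) - 3330 = -4*2 - 3330 = -8 - 3330 = -3338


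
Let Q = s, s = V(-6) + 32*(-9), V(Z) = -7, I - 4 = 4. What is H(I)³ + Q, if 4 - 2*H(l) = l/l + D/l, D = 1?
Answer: -1196153/4096 ≈ -292.03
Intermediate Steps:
I = 8 (I = 4 + 4 = 8)
s = -295 (s = -7 + 32*(-9) = -7 - 288 = -295)
H(l) = 3/2 - 1/(2*l) (H(l) = 2 - (l/l + 1/l)/2 = 2 - (1 + 1/l)/2 = 2 + (-½ - 1/(2*l)) = 3/2 - 1/(2*l))
Q = -295
H(I)³ + Q = ((½)*(-1 + 3*8)/8)³ - 295 = ((½)*(⅛)*(-1 + 24))³ - 295 = ((½)*(⅛)*23)³ - 295 = (23/16)³ - 295 = 12167/4096 - 295 = -1196153/4096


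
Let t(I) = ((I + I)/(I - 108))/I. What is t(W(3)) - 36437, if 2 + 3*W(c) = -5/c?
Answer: -35817589/983 ≈ -36437.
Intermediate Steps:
W(c) = -⅔ - 5/(3*c) (W(c) = -⅔ + (-5/c)/3 = -⅔ - 5/(3*c))
t(I) = 2/(-108 + I) (t(I) = ((2*I)/(-108 + I))/I = (2*I/(-108 + I))/I = 2/(-108 + I))
t(W(3)) - 36437 = 2/(-108 + (⅓)*(-5 - 2*3)/3) - 36437 = 2/(-108 + (⅓)*(⅓)*(-5 - 6)) - 36437 = 2/(-108 + (⅓)*(⅓)*(-11)) - 36437 = 2/(-108 - 11/9) - 36437 = 2/(-983/9) - 36437 = 2*(-9/983) - 36437 = -18/983 - 36437 = -35817589/983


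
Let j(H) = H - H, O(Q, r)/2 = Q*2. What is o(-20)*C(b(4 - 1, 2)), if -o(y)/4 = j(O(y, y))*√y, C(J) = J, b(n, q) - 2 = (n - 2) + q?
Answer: 0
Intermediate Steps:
b(n, q) = n + q (b(n, q) = 2 + ((n - 2) + q) = 2 + ((-2 + n) + q) = 2 + (-2 + n + q) = n + q)
O(Q, r) = 4*Q (O(Q, r) = 2*(Q*2) = 2*(2*Q) = 4*Q)
j(H) = 0
o(y) = 0 (o(y) = -0*√y = -4*0 = 0)
o(-20)*C(b(4 - 1, 2)) = 0*((4 - 1) + 2) = 0*(3 + 2) = 0*5 = 0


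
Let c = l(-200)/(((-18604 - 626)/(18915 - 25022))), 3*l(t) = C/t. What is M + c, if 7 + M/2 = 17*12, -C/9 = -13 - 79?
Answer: 126136539/320500 ≈ 393.56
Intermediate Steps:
C = 828 (C = -9*(-13 - 79) = -9*(-92) = 828)
M = 394 (M = -14 + 2*(17*12) = -14 + 2*204 = -14 + 408 = 394)
l(t) = 276/t (l(t) = (828/t)/3 = 276/t)
c = -140461/320500 (c = (276/(-200))/(((-18604 - 626)/(18915 - 25022))) = (276*(-1/200))/((-19230/(-6107))) = -69/(50*((-19230*(-1/6107)))) = -69/(50*19230/6107) = -69/50*6107/19230 = -140461/320500 ≈ -0.43826)
M + c = 394 - 140461/320500 = 126136539/320500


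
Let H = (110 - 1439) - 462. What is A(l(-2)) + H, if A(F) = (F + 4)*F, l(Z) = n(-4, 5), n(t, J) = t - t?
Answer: -1791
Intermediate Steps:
n(t, J) = 0
H = -1791 (H = -1329 - 462 = -1791)
l(Z) = 0
A(F) = F*(4 + F) (A(F) = (4 + F)*F = F*(4 + F))
A(l(-2)) + H = 0*(4 + 0) - 1791 = 0*4 - 1791 = 0 - 1791 = -1791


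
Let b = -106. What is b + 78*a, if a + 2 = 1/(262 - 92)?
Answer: -22231/85 ≈ -261.54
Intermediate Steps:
a = -339/170 (a = -2 + 1/(262 - 92) = -2 + 1/170 = -339/170 ≈ -1.9941)
b + 78*a = -106 + 78*(-339/170) = -106 - 13221/85 = -22231/85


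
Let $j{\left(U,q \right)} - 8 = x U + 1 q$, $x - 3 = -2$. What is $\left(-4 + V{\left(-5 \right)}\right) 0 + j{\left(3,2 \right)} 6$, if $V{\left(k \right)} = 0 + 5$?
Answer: $78$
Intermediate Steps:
$x = 1$ ($x = 3 - 2 = 1$)
$V{\left(k \right)} = 5$
$j{\left(U,q \right)} = 8 + U + q$ ($j{\left(U,q \right)} = 8 + \left(1 U + 1 q\right) = 8 + \left(U + q\right) = 8 + U + q$)
$\left(-4 + V{\left(-5 \right)}\right) 0 + j{\left(3,2 \right)} 6 = \left(-4 + 5\right) 0 + \left(8 + 3 + 2\right) 6 = 1 \cdot 0 + 13 \cdot 6 = 0 + 78 = 78$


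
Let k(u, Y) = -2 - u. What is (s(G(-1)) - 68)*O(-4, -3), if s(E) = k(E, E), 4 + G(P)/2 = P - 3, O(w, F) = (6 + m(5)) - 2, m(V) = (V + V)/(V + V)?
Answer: -270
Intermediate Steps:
m(V) = 1 (m(V) = (2*V)/((2*V)) = (2*V)*(1/(2*V)) = 1)
O(w, F) = 5 (O(w, F) = (6 + 1) - 2 = 7 - 2 = 5)
G(P) = -14 + 2*P (G(P) = -8 + 2*(P - 3) = -8 + 2*(-3 + P) = -8 + (-6 + 2*P) = -14 + 2*P)
s(E) = -2 - E
(s(G(-1)) - 68)*O(-4, -3) = ((-2 - (-14 + 2*(-1))) - 68)*5 = ((-2 - (-14 - 2)) - 68)*5 = ((-2 - 1*(-16)) - 68)*5 = ((-2 + 16) - 68)*5 = (14 - 68)*5 = -54*5 = -270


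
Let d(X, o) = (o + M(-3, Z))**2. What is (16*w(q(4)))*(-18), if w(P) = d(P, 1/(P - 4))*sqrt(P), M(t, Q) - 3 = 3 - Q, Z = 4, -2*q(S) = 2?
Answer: -23328*I/25 ≈ -933.12*I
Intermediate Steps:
q(S) = -1 (q(S) = -1/2*2 = -1)
M(t, Q) = 6 - Q (M(t, Q) = 3 + (3 - Q) = 6 - Q)
d(X, o) = (2 + o)**2 (d(X, o) = (o + (6 - 1*4))**2 = (o + (6 - 4))**2 = (o + 2)**2 = (2 + o)**2)
w(P) = sqrt(P)*(2 + 1/(-4 + P))**2 (w(P) = (2 + 1/(P - 4))**2*sqrt(P) = (2 + 1/(-4 + P))**2*sqrt(P) = sqrt(P)*(2 + 1/(-4 + P))**2)
(16*w(q(4)))*(-18) = (16*(sqrt(-1)*(-7 + 2*(-1))**2/(-4 - 1)**2))*(-18) = (16*(I*(-7 - 2)**2/(-5)**2))*(-18) = (16*(I*(-9)**2*(1/25)))*(-18) = (16*(I*81*(1/25)))*(-18) = (16*(81*I/25))*(-18) = (1296*I/25)*(-18) = -23328*I/25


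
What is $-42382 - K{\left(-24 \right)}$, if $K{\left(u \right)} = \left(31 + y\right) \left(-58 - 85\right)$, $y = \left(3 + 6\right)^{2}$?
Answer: $-26366$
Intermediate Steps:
$y = 81$ ($y = 9^{2} = 81$)
$K{\left(u \right)} = -16016$ ($K{\left(u \right)} = \left(31 + 81\right) \left(-58 - 85\right) = 112 \left(-143\right) = -16016$)
$-42382 - K{\left(-24 \right)} = -42382 - -16016 = -42382 + 16016 = -26366$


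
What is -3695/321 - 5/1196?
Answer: -4420825/383916 ≈ -11.515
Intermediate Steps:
-3695/321 - 5/1196 = -4420825/383916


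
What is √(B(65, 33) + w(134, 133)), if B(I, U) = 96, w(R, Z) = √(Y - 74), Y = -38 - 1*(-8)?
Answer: √(96 + 2*I*√26) ≈ 9.8117 + 0.51969*I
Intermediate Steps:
Y = -30 (Y = -38 + 8 = -30)
w(R, Z) = 2*I*√26 (w(R, Z) = √(-30 - 74) = √(-104) = 2*I*√26)
√(B(65, 33) + w(134, 133)) = √(96 + 2*I*√26)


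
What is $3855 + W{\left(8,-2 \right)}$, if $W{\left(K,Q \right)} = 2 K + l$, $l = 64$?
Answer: $3935$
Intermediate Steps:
$W{\left(K,Q \right)} = 64 + 2 K$ ($W{\left(K,Q \right)} = 2 K + 64 = 64 + 2 K$)
$3855 + W{\left(8,-2 \right)} = 3855 + \left(64 + 2 \cdot 8\right) = 3855 + \left(64 + 16\right) = 3855 + 80 = 3935$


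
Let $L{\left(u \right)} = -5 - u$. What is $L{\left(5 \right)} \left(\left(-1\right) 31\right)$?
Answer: $310$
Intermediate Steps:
$L{\left(5 \right)} \left(\left(-1\right) 31\right) = \left(-5 - 5\right) \left(\left(-1\right) 31\right) = \left(-5 - 5\right) \left(-31\right) = \left(-10\right) \left(-31\right) = 310$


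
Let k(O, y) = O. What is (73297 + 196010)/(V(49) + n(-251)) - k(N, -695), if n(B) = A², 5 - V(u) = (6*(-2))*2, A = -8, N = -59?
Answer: 91598/31 ≈ 2954.8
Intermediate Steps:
V(u) = 29 (V(u) = 5 - 6*(-2)*2 = 5 - (-12)*2 = 5 - 1*(-24) = 5 + 24 = 29)
n(B) = 64 (n(B) = (-8)² = 64)
(73297 + 196010)/(V(49) + n(-251)) - k(N, -695) = (73297 + 196010)/(29 + 64) - 1*(-59) = 269307/93 + 59 = 269307*(1/93) + 59 = 89769/31 + 59 = 91598/31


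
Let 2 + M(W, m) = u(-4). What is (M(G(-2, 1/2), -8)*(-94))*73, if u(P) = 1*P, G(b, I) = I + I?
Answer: 41172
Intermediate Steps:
G(b, I) = 2*I
u(P) = P
M(W, m) = -6 (M(W, m) = -2 - 4 = -6)
(M(G(-2, 1/2), -8)*(-94))*73 = -6*(-94)*73 = 564*73 = 41172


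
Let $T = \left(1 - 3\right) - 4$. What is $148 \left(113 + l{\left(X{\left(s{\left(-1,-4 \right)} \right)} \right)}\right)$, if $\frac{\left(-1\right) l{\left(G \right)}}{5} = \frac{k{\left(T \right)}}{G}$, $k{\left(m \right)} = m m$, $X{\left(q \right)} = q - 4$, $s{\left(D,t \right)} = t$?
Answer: $20054$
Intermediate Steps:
$X{\left(q \right)} = -4 + q$
$T = -6$ ($T = -2 - 4 = -6$)
$k{\left(m \right)} = m^{2}$
$l{\left(G \right)} = - \frac{180}{G}$ ($l{\left(G \right)} = - 5 \frac{\left(-6\right)^{2}}{G} = - 5 \frac{36}{G} = - \frac{180}{G}$)
$148 \left(113 + l{\left(X{\left(s{\left(-1,-4 \right)} \right)} \right)}\right) = 148 \left(113 - \frac{180}{-4 - 4}\right) = 148 \left(113 - \frac{180}{-8}\right) = 148 \left(113 - - \frac{45}{2}\right) = 148 \left(113 + \frac{45}{2}\right) = 148 \cdot \frac{271}{2} = 20054$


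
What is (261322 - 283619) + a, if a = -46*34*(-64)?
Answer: 77799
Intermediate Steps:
a = 100096 (a = -1564*(-64) = 100096)
(261322 - 283619) + a = (261322 - 283619) + 100096 = -22297 + 100096 = 77799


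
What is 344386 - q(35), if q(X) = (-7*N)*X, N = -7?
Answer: 342671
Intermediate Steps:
q(X) = 49*X (q(X) = (-7*(-7))*X = 49*X)
344386 - q(35) = 344386 - 49*35 = 344386 - 1*1715 = 344386 - 1715 = 342671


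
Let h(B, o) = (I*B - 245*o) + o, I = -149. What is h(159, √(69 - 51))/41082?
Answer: -7897/13694 - 122*√2/6847 ≈ -0.60187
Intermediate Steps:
h(B, o) = -244*o - 149*B (h(B, o) = (-149*B - 245*o) + o = (-245*o - 149*B) + o = -244*o - 149*B)
h(159, √(69 - 51))/41082 = (-244*√(69 - 51) - 149*159)/41082 = (-732*√2 - 23691)*(1/41082) = (-23691 - 732*√2)*(1/41082) = -7897/13694 - 122*√2/6847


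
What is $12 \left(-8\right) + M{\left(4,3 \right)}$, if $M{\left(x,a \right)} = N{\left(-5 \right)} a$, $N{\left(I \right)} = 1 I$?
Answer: $-111$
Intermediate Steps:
$N{\left(I \right)} = I$
$M{\left(x,a \right)} = - 5 a$
$12 \left(-8\right) + M{\left(4,3 \right)} = 12 \left(-8\right) - 15 = -96 - 15 = -111$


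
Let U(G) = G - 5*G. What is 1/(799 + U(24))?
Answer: 1/703 ≈ 0.0014225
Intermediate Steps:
U(G) = -4*G
1/(799 + U(24)) = 1/(799 - 4*24) = 1/(799 - 96) = 1/703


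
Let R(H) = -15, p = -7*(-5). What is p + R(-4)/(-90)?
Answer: 211/6 ≈ 35.167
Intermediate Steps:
p = 35
p + R(-4)/(-90) = 35 - 15/(-90) = 35 - 15*(-1/90) = 35 + 1/6 = 211/6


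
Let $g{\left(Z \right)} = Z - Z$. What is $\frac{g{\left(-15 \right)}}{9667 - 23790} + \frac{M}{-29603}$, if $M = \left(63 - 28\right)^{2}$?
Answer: $- \frac{175}{4229} \approx -0.041381$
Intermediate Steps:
$g{\left(Z \right)} = 0$
$M = 1225$ ($M = 35^{2} = 1225$)
$\frac{g{\left(-15 \right)}}{9667 - 23790} + \frac{M}{-29603} = \frac{0}{9667 - 23790} + \frac{1225}{-29603} = \frac{0}{9667 - 23790} + 1225 \left(- \frac{1}{29603}\right) = \frac{0}{-14123} - \frac{175}{4229} = 0 \left(- \frac{1}{14123}\right) - \frac{175}{4229} = 0 - \frac{175}{4229} = - \frac{175}{4229}$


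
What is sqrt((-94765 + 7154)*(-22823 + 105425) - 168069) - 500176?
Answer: -500176 + I*sqrt(7237011891) ≈ -5.0018e+5 + 85071.0*I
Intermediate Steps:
sqrt((-94765 + 7154)*(-22823 + 105425) - 168069) - 500176 = sqrt(-87611*82602 - 168069) - 500176 = sqrt(-7236843822 - 168069) - 500176 = sqrt(-7237011891) - 500176 = I*sqrt(7237011891) - 500176 = -500176 + I*sqrt(7237011891)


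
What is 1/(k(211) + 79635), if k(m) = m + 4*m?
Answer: 1/80690 ≈ 1.2393e-5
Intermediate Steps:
k(m) = 5*m
1/(k(211) + 79635) = 1/(5*211 + 79635) = 1/(1055 + 79635) = 1/80690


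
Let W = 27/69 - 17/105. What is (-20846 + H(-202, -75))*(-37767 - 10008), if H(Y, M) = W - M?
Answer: 22823442005/23 ≈ 9.9232e+8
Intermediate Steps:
W = 554/2415 (W = 27*(1/69) - 17*1/105 = 9/23 - 17/105 = 554/2415 ≈ 0.22940)
H(Y, M) = 554/2415 - M
(-20846 + H(-202, -75))*(-37767 - 10008) = (-20846 + (554/2415 - 1*(-75)))*(-37767 - 10008) = (-20846 + (554/2415 + 75))*(-47775) = (-20846 + 181679/2415)*(-47775) = -50161411/2415*(-47775) = 22823442005/23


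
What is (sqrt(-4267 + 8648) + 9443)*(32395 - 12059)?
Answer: 192032848 + 20336*sqrt(4381) ≈ 1.9338e+8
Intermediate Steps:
(sqrt(-4267 + 8648) + 9443)*(32395 - 12059) = (sqrt(4381) + 9443)*20336 = (9443 + sqrt(4381))*20336 = 192032848 + 20336*sqrt(4381)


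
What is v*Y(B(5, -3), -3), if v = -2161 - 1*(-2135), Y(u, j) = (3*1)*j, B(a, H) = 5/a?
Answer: 234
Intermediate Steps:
Y(u, j) = 3*j
v = -26 (v = -2161 + 2135 = -26)
v*Y(B(5, -3), -3) = -78*(-3) = -26*(-9) = 234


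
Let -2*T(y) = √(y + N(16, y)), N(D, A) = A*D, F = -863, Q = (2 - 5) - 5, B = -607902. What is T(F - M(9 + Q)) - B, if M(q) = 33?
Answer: 607902 - 4*I*√238 ≈ 6.079e+5 - 61.709*I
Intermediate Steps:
Q = -8 (Q = -3 - 5 = -8)
T(y) = -√17*√y/2 (T(y) = -√(y + y*16)/2 = -√(y + 16*y)/2 = -√17*√y/2)
T(F - M(9 + Q)) - B = -√17*√(-863 - 1*33)/2 - 1*(-607902) = -√17*√(-863 - 33)/2 + 607902 = -√17*√(-896)/2 + 607902 = -√17*8*I*√14/2 + 607902 = -4*I*√238 + 607902 = 607902 - 4*I*√238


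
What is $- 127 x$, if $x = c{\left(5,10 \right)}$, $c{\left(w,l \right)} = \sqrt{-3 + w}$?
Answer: $- 127 \sqrt{2} \approx -179.61$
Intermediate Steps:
$x = \sqrt{2}$ ($x = \sqrt{-3 + 5} = \sqrt{2} \approx 1.4142$)
$- 127 x = - 127 \sqrt{2}$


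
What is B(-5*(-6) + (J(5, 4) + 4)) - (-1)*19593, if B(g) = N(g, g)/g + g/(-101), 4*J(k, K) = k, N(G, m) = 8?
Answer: 1116088699/56964 ≈ 19593.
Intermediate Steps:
J(k, K) = k/4
B(g) = 8/g - g/101 (B(g) = 8/g + g/(-101) = 8/g + g*(-1/101) = 8/g - g/101)
B(-5*(-6) + (J(5, 4) + 4)) - (-1)*19593 = (8/(-5*(-6) + ((¼)*5 + 4)) - (-5*(-6) + ((¼)*5 + 4))/101) - (-1)*19593 = (8/(30 + (5/4 + 4)) - (30 + (5/4 + 4))/101) - 1*(-19593) = (8/(30 + 21/4) - (30 + 21/4)/101) + 19593 = (8/(141/4) - 1/101*141/4) + 19593 = (8*(4/141) - 141/404) + 19593 = (32/141 - 141/404) + 19593 = -6953/56964 + 19593 = 1116088699/56964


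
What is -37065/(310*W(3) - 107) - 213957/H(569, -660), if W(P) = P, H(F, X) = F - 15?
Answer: -196620621/455942 ≈ -431.24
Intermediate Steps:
H(F, X) = -15 + F
-37065/(310*W(3) - 107) - 213957/H(569, -660) = -37065/(310*3 - 107) - 213957/(-15 + 569) = -37065/(930 - 107) - 213957/554 = -37065/823 - 213957*1/554 = -37065*1/823 - 213957/554 = -37065/823 - 213957/554 = -196620621/455942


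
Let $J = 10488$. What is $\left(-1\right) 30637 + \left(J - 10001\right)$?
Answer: $-30150$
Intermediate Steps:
$\left(-1\right) 30637 + \left(J - 10001\right) = \left(-1\right) 30637 + \left(10488 - 10001\right) = -30637 + 487 = -30150$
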